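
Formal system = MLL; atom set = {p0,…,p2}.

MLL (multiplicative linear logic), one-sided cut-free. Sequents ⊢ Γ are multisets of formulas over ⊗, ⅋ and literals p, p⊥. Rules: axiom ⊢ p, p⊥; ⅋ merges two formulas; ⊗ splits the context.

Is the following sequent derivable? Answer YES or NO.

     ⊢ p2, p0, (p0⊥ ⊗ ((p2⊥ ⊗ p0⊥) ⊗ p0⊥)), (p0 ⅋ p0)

Proof tree:
[⅋]  ⊢ p2, p0, (p0⊥ ⊗ ((p2⊥ ⊗ p0⊥) ⊗ p0⊥)), (p0 ⅋ p0)
  [⊗]  ⊢ p0, p2, p0, p0, (p0⊥ ⊗ ((p2⊥ ⊗ p0⊥) ⊗ p0⊥))
    [Ax]  ⊢ p0, p0⊥
    [⊗]  ⊢ p2, p0, p0, ((p2⊥ ⊗ p0⊥) ⊗ p0⊥)
      [⊗]  ⊢ p2, p0, (p2⊥ ⊗ p0⊥)
        [Ax]  ⊢ p2, p2⊥
        [Ax]  ⊢ p0, p0⊥
      [Ax]  ⊢ p0, p0⊥

Result: YES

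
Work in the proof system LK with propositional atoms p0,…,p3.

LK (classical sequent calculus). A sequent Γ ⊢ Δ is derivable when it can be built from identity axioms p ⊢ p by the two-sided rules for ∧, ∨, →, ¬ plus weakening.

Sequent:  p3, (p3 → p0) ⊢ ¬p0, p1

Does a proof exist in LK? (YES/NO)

Truth-table refutation:
  v=0000: Γ:[p3=F, (p3 → p0)=T] Δ:[¬p0=T, p1=F] refutes=False
  v=0001: Γ:[p3=T, (p3 → p0)=F] Δ:[¬p0=T, p1=F] refutes=False
  v=0010: Γ:[p3=F, (p3 → p0)=T] Δ:[¬p0=T, p1=F] refutes=False
  v=0011: Γ:[p3=T, (p3 → p0)=F] Δ:[¬p0=T, p1=F] refutes=False
  v=0100: Γ:[p3=F, (p3 → p0)=T] Δ:[¬p0=T, p1=T] refutes=False
  v=0101: Γ:[p3=T, (p3 → p0)=F] Δ:[¬p0=T, p1=T] refutes=False
  v=0110: Γ:[p3=F, (p3 → p0)=T] Δ:[¬p0=T, p1=T] refutes=False
  v=0111: Γ:[p3=T, (p3 → p0)=F] Δ:[¬p0=T, p1=T] refutes=False
  v=1000: Γ:[p3=F, (p3 → p0)=T] Δ:[¬p0=F, p1=F] refutes=False
  v=1001: Γ:[p3=T, (p3 → p0)=T] Δ:[¬p0=F, p1=F] refutes=True  ← countermodel

Result: NO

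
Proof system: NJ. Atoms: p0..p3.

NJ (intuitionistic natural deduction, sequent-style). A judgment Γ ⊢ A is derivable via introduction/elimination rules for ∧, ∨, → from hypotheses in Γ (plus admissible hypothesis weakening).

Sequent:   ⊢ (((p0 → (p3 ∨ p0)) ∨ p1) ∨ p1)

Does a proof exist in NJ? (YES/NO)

Derivation (root first):
[∨I₁]  ⊢ (((p0 → (p3 ∨ p0)) ∨ p1) ∨ p1)
  [∨I₁]  ⊢ ((p0 → (p3 ∨ p0)) ∨ p1)
    [→I]  ⊢ (p0 → (p3 ∨ p0))
      [∨I₂] p0 ⊢ (p3 ∨ p0)
        [Ax] p0 ⊢ p0

Result: YES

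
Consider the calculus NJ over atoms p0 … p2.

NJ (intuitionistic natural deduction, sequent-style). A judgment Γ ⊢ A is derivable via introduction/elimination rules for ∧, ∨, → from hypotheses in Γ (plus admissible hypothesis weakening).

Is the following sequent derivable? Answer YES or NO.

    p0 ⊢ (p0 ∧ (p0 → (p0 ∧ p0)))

Derivation trace:
[∧I] p0 ⊢ (p0 ∧ (p0 → (p0 ∧ p0)))
  [Ax] p0 ⊢ p0
  [→I]  ⊢ (p0 → (p0 ∧ p0))
    [∧I] p0 ⊢ (p0 ∧ p0)
      [Ax] p0 ⊢ p0
      [Ax] p0 ⊢ p0

Result: YES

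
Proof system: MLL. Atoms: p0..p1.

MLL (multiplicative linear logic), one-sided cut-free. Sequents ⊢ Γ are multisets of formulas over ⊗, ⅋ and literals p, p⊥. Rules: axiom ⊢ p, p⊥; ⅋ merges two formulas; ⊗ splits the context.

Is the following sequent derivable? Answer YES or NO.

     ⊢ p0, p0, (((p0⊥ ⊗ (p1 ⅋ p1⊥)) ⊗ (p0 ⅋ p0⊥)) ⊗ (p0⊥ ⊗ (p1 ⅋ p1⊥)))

Proof tree:
[⊗]  ⊢ p0, p0, (((p0⊥ ⊗ (p1 ⅋ p1⊥)) ⊗ (p0 ⅋ p0⊥)) ⊗ (p0⊥ ⊗ (p1 ⅋ p1⊥)))
  [⊗]  ⊢ p0, ((p0⊥ ⊗ (p1 ⅋ p1⊥)) ⊗ (p0 ⅋ p0⊥))
    [⊗]  ⊢ p0, (p0⊥ ⊗ (p1 ⅋ p1⊥))
      [Ax]  ⊢ p0, p0⊥
      [⅋]  ⊢ (p1 ⅋ p1⊥)
        [Ax]  ⊢ p1, p1⊥
    [⅋]  ⊢ (p0 ⅋ p0⊥)
      [Ax]  ⊢ p0, p0⊥
  [⊗]  ⊢ p0, (p0⊥ ⊗ (p1 ⅋ p1⊥))
    [Ax]  ⊢ p0, p0⊥
    [⅋]  ⊢ (p1 ⅋ p1⊥)
      [Ax]  ⊢ p1, p1⊥

Result: YES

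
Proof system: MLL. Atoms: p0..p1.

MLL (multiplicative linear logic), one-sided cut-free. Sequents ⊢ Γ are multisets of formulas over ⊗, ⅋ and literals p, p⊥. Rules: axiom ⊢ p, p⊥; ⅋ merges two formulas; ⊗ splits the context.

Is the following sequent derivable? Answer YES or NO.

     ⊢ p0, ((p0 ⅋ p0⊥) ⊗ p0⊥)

Derivation (root first):
[⊗]  ⊢ p0, ((p0 ⅋ p0⊥) ⊗ p0⊥)
  [⅋]  ⊢ (p0 ⅋ p0⊥)
    [Ax]  ⊢ p0, p0⊥
  [Ax]  ⊢ p0, p0⊥

Result: YES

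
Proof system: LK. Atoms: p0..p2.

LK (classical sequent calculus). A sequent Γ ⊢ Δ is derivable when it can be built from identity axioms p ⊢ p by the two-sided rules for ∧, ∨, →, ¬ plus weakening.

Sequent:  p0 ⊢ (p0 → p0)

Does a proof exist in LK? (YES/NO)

Proof tree:
[→R] p0 ⊢ (p0 → p0)
  [WL] p0, p0 ⊢ p0
    [Ax] p0 ⊢ p0

Result: YES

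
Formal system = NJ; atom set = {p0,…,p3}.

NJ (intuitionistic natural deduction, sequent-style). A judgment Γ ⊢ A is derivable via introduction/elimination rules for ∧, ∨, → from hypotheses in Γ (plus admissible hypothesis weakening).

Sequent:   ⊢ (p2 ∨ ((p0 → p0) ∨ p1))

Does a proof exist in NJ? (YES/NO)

Derivation (root first):
[∨I₂]  ⊢ (p2 ∨ ((p0 → p0) ∨ p1))
  [∨I₁]  ⊢ ((p0 → p0) ∨ p1)
    [→I]  ⊢ (p0 → p0)
      [Ax] p0 ⊢ p0

Result: YES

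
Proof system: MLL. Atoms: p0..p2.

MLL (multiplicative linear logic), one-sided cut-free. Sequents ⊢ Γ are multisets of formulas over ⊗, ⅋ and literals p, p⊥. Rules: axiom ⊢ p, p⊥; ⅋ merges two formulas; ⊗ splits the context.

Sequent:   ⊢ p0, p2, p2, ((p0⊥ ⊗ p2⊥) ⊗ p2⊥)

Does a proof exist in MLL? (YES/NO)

Derivation (root first):
[⊗]  ⊢ p0, p2, p2, ((p0⊥ ⊗ p2⊥) ⊗ p2⊥)
  [⊗]  ⊢ p0, p2, (p0⊥ ⊗ p2⊥)
    [Ax]  ⊢ p0, p0⊥
    [Ax]  ⊢ p2, p2⊥
  [Ax]  ⊢ p2, p2⊥

Result: YES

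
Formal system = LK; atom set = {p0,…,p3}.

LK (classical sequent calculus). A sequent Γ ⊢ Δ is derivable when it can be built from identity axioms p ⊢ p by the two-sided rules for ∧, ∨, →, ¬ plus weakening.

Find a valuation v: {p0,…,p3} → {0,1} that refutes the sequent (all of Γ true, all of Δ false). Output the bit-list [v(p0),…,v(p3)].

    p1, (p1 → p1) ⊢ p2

Search for a countermodel by truth-table:
  v=0000: Γ:[p1=F, (p1 → p1)=T] Δ:[p2=F] refutes=False
  v=0001: Γ:[p1=F, (p1 → p1)=T] Δ:[p2=F] refutes=False
  v=0010: Γ:[p1=F, (p1 → p1)=T] Δ:[p2=T] refutes=False
  v=0011: Γ:[p1=F, (p1 → p1)=T] Δ:[p2=T] refutes=False
  v=0100: Γ:[p1=T, (p1 → p1)=T] Δ:[p2=F] refutes=True  ← countermodel

Result: [0, 1, 0, 0]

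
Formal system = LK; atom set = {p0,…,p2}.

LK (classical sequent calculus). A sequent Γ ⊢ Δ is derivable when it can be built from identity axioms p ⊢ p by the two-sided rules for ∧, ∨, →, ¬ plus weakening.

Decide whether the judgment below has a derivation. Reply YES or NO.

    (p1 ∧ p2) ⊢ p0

Enumerate valuations to refute Γ ⊢ Δ:
  v=000: Γ:[(p1 ∧ p2)=F] Δ:[p0=F] refutes=False
  v=001: Γ:[(p1 ∧ p2)=F] Δ:[p0=F] refutes=False
  v=010: Γ:[(p1 ∧ p2)=F] Δ:[p0=F] refutes=False
  v=011: Γ:[(p1 ∧ p2)=T] Δ:[p0=F] refutes=True  ← countermodel

Result: NO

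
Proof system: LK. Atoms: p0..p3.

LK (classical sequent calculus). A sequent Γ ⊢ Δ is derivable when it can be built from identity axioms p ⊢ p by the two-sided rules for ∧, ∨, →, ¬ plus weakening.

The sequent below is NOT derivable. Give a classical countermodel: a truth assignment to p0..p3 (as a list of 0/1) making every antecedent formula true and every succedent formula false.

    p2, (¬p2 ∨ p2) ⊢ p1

Truth-table refutation:
  v=0000: Γ:[p2=F, (¬p2 ∨ p2)=T] Δ:[p1=F] refutes=False
  v=0001: Γ:[p2=F, (¬p2 ∨ p2)=T] Δ:[p1=F] refutes=False
  v=0010: Γ:[p2=T, (¬p2 ∨ p2)=T] Δ:[p1=F] refutes=True  ← countermodel

Result: [0, 0, 1, 0]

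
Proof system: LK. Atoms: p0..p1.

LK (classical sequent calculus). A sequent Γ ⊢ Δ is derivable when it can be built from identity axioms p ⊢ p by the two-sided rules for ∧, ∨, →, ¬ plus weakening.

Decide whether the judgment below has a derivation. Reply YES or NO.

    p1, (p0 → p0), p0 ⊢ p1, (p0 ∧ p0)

Derivation trace:
[∧R] p1, (p0 → p0), p0 ⊢ p1, (p0 ∧ p0)
  [WR] p1 ⊢ p1, p1, p0
    [WR] p1 ⊢ p1, p1
      [Ax] p1 ⊢ p1
  [→L] p0, (p0 → p0) ⊢ p0
    [Ax] p0 ⊢ p0
    [Ax] p0 ⊢ p0

Result: YES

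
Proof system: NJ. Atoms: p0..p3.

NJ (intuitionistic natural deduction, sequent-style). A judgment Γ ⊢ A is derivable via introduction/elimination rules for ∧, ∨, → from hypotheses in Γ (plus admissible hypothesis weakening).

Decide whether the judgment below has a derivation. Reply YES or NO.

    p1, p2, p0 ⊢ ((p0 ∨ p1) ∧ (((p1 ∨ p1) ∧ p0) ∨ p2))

Derivation trace:
[∧I] p1, p2, p0 ⊢ ((p0 ∨ p1) ∧ (((p1 ∨ p1) ∧ p0) ∨ p2))
  [∨I₂] p1, p2 ⊢ (p0 ∨ p1)
    [Wk] p1, p2 ⊢ p1
      [Ax] p1 ⊢ p1
  [∨I₁] p1, p0 ⊢ (((p1 ∨ p1) ∧ p0) ∨ p2)
    [∧I] p1, p0 ⊢ ((p1 ∨ p1) ∧ p0)
      [∨I₂] p1 ⊢ (p1 ∨ p1)
        [Ax] p1 ⊢ p1
      [Ax] p0 ⊢ p0

Result: YES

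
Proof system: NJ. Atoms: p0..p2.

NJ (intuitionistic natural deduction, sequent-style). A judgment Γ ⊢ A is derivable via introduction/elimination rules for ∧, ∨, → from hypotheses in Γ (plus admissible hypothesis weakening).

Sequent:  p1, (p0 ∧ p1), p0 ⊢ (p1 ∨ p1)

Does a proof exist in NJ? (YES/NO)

Proof tree:
[Wk] p1, (p0 ∧ p1), p0 ⊢ (p1 ∨ p1)
  [Wk] p1, (p0 ∧ p1) ⊢ (p1 ∨ p1)
    [∨I₁] p1 ⊢ (p1 ∨ p1)
      [Ax] p1 ⊢ p1

Result: YES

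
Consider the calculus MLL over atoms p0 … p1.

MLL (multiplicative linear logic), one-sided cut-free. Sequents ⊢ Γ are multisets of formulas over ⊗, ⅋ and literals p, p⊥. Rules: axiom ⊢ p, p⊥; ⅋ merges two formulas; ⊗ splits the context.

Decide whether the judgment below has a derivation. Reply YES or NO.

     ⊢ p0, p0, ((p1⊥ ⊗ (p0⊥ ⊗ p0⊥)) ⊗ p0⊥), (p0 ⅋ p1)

Derivation (root first):
[⅋]  ⊢ p0, p0, ((p1⊥ ⊗ (p0⊥ ⊗ p0⊥)) ⊗ p0⊥), (p0 ⅋ p1)
  [⊗]  ⊢ p1, p0, p0, p0, ((p1⊥ ⊗ (p0⊥ ⊗ p0⊥)) ⊗ p0⊥)
    [⊗]  ⊢ p1, p0, p0, (p1⊥ ⊗ (p0⊥ ⊗ p0⊥))
      [Ax]  ⊢ p1, p1⊥
      [⊗]  ⊢ p0, p0, (p0⊥ ⊗ p0⊥)
        [Ax]  ⊢ p0, p0⊥
        [Ax]  ⊢ p0, p0⊥
    [Ax]  ⊢ p0, p0⊥

Result: YES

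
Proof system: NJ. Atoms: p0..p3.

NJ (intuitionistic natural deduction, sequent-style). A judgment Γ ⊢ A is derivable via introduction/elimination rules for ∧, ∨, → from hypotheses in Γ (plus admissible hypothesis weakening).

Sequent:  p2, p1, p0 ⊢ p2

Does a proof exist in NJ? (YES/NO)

Derivation trace:
[Wk] p2, p1, p0 ⊢ p2
  [Wk] p2, p1 ⊢ p2
    [Ax] p2 ⊢ p2

Result: YES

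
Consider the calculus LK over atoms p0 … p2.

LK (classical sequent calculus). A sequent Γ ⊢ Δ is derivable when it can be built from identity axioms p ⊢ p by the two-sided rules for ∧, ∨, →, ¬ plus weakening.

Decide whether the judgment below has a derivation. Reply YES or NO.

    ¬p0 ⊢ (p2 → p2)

Derivation trace:
[¬L] ¬p0 ⊢ (p2 → p2)
  [WR]  ⊢ (p2 → p2), p0
    [→R]  ⊢ (p2 → p2)
      [Ax] p2 ⊢ p2

Result: YES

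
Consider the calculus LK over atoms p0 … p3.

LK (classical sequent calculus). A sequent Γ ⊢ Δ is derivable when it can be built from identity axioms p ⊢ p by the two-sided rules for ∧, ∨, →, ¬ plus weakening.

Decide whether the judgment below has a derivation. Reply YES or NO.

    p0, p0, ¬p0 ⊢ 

Derivation trace:
[¬L] p0, p0, ¬p0 ⊢ 
  [WL] p0, p0 ⊢ p0
    [Ax] p0 ⊢ p0

Result: YES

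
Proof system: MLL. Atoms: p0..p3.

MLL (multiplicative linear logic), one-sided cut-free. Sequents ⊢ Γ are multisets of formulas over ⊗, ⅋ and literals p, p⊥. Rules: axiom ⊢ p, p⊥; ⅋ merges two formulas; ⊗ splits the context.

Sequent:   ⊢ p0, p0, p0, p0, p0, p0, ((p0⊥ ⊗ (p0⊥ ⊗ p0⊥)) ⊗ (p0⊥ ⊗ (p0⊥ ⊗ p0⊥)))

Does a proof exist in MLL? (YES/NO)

Proof tree:
[⊗]  ⊢ p0, p0, p0, p0, p0, p0, ((p0⊥ ⊗ (p0⊥ ⊗ p0⊥)) ⊗ (p0⊥ ⊗ (p0⊥ ⊗ p0⊥)))
  [⊗]  ⊢ p0, p0, p0, (p0⊥ ⊗ (p0⊥ ⊗ p0⊥))
    [Ax]  ⊢ p0, p0⊥
    [⊗]  ⊢ p0, p0, (p0⊥ ⊗ p0⊥)
      [Ax]  ⊢ p0, p0⊥
      [Ax]  ⊢ p0, p0⊥
  [⊗]  ⊢ p0, p0, p0, (p0⊥ ⊗ (p0⊥ ⊗ p0⊥))
    [Ax]  ⊢ p0, p0⊥
    [⊗]  ⊢ p0, p0, (p0⊥ ⊗ p0⊥)
      [Ax]  ⊢ p0, p0⊥
      [Ax]  ⊢ p0, p0⊥

Result: YES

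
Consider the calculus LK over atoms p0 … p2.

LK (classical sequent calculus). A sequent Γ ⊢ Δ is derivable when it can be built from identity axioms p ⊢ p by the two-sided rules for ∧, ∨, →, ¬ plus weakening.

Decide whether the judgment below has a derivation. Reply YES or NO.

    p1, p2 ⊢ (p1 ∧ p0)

Truth-table refutation:
  v=000: Γ:[p1=F, p2=F] Δ:[(p1 ∧ p0)=F] refutes=False
  v=001: Γ:[p1=F, p2=T] Δ:[(p1 ∧ p0)=F] refutes=False
  v=010: Γ:[p1=T, p2=F] Δ:[(p1 ∧ p0)=F] refutes=False
  v=011: Γ:[p1=T, p2=T] Δ:[(p1 ∧ p0)=F] refutes=True  ← countermodel

Result: NO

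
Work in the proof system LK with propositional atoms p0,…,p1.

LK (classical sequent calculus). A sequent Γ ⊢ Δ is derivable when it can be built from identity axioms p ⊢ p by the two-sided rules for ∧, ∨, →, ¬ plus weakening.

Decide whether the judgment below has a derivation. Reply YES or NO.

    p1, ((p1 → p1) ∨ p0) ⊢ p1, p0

Proof tree:
[∨L] p1, ((p1 → p1) ∨ p0) ⊢ p1, p0
  [→L] p1, (p1 → p1) ⊢ p1
    [Ax] p1 ⊢ p1
    [Ax] p1 ⊢ p1
  [Ax] p0 ⊢ p0

Result: YES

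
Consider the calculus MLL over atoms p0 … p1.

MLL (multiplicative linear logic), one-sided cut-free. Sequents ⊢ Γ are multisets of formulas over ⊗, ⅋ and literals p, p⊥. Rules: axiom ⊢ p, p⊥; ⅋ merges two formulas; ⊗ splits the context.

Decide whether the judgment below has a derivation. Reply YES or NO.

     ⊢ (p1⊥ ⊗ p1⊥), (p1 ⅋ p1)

Derivation trace:
[⅋]  ⊢ (p1⊥ ⊗ p1⊥), (p1 ⅋ p1)
  [⊗]  ⊢ p1, p1, (p1⊥ ⊗ p1⊥)
    [Ax]  ⊢ p1, p1⊥
    [Ax]  ⊢ p1, p1⊥

Result: YES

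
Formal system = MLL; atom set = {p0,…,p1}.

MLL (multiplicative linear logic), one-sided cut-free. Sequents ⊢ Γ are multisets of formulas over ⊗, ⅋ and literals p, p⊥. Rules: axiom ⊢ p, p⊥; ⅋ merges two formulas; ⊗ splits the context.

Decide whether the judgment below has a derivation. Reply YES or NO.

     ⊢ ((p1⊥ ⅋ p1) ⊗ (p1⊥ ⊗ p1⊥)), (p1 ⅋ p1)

Derivation (root first):
[⅋]  ⊢ ((p1⊥ ⅋ p1) ⊗ (p1⊥ ⊗ p1⊥)), (p1 ⅋ p1)
  [⊗]  ⊢ p1, p1, ((p1⊥ ⅋ p1) ⊗ (p1⊥ ⊗ p1⊥))
    [⅋]  ⊢ (p1⊥ ⅋ p1)
      [Ax]  ⊢ p1, p1⊥
    [⊗]  ⊢ p1, p1, (p1⊥ ⊗ p1⊥)
      [Ax]  ⊢ p1, p1⊥
      [Ax]  ⊢ p1, p1⊥

Result: YES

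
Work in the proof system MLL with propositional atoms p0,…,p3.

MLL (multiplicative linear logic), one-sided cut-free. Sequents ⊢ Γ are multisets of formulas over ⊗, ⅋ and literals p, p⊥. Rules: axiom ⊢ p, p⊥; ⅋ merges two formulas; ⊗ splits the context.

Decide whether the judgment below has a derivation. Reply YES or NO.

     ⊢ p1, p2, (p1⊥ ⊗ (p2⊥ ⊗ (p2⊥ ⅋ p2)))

Derivation (root first):
[⊗]  ⊢ p1, p2, (p1⊥ ⊗ (p2⊥ ⊗ (p2⊥ ⅋ p2)))
  [Ax]  ⊢ p1, p1⊥
  [⊗]  ⊢ p2, (p2⊥ ⊗ (p2⊥ ⅋ p2))
    [Ax]  ⊢ p2, p2⊥
    [⅋]  ⊢ (p2⊥ ⅋ p2)
      [Ax]  ⊢ p2, p2⊥

Result: YES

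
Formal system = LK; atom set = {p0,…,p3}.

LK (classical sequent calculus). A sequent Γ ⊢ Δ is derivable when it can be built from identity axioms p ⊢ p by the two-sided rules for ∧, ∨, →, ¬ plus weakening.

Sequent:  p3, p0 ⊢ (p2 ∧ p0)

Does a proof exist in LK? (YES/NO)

Enumerate valuations to refute Γ ⊢ Δ:
  v=0000: Γ:[p3=F, p0=F] Δ:[(p2 ∧ p0)=F] refutes=False
  v=0001: Γ:[p3=T, p0=F] Δ:[(p2 ∧ p0)=F] refutes=False
  v=0010: Γ:[p3=F, p0=F] Δ:[(p2 ∧ p0)=F] refutes=False
  v=0011: Γ:[p3=T, p0=F] Δ:[(p2 ∧ p0)=F] refutes=False
  v=0100: Γ:[p3=F, p0=F] Δ:[(p2 ∧ p0)=F] refutes=False
  v=0101: Γ:[p3=T, p0=F] Δ:[(p2 ∧ p0)=F] refutes=False
  v=0110: Γ:[p3=F, p0=F] Δ:[(p2 ∧ p0)=F] refutes=False
  v=0111: Γ:[p3=T, p0=F] Δ:[(p2 ∧ p0)=F] refutes=False
  v=1000: Γ:[p3=F, p0=T] Δ:[(p2 ∧ p0)=F] refutes=False
  v=1001: Γ:[p3=T, p0=T] Δ:[(p2 ∧ p0)=F] refutes=True  ← countermodel

Result: NO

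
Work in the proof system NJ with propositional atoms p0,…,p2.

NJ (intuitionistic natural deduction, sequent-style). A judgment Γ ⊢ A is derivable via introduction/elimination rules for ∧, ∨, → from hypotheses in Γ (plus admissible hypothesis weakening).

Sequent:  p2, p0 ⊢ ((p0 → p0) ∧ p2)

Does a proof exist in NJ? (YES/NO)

Derivation trace:
[∧I] p2, p0 ⊢ ((p0 → p0) ∧ p2)
  [Wk] p0 ⊢ (p0 → p0)
    [→I]  ⊢ (p0 → p0)
      [Ax] p0 ⊢ p0
  [Ax] p2 ⊢ p2

Result: YES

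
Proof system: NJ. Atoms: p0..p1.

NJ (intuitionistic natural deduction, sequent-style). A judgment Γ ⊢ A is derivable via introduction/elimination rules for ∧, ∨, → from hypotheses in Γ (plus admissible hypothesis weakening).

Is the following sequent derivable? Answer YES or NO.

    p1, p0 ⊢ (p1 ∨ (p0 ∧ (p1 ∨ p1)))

Proof tree:
[∨I₂] p1, p0 ⊢ (p1 ∨ (p0 ∧ (p1 ∨ p1)))
  [∧I] p1, p0 ⊢ (p0 ∧ (p1 ∨ p1))
    [Ax] p0 ⊢ p0
    [∨I₁] p1 ⊢ (p1 ∨ p1)
      [Ax] p1 ⊢ p1

Result: YES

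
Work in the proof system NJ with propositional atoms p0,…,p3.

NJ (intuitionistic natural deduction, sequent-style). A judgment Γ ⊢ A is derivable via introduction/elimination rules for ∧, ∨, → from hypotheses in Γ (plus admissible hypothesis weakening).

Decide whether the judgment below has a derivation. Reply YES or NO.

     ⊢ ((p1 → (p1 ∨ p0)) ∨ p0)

Derivation trace:
[∨I₁]  ⊢ ((p1 → (p1 ∨ p0)) ∨ p0)
  [→I]  ⊢ (p1 → (p1 ∨ p0))
    [∨I₁] p1 ⊢ (p1 ∨ p0)
      [Ax] p1 ⊢ p1

Result: YES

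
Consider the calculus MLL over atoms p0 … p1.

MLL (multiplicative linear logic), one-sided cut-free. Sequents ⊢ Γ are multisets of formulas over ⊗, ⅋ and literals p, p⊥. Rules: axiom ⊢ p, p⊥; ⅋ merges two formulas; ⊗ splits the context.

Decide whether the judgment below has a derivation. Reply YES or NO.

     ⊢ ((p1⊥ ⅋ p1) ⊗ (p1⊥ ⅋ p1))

Derivation (root first):
[⊗]  ⊢ ((p1⊥ ⅋ p1) ⊗ (p1⊥ ⅋ p1))
  [⅋]  ⊢ (p1⊥ ⅋ p1)
    [Ax]  ⊢ p1, p1⊥
  [⅋]  ⊢ (p1⊥ ⅋ p1)
    [Ax]  ⊢ p1, p1⊥

Result: YES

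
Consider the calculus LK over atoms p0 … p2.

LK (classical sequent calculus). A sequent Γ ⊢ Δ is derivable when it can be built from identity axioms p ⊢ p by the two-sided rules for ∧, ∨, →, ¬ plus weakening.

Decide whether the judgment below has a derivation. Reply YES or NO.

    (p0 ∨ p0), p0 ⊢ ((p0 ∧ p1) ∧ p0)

Enumerate valuations to refute Γ ⊢ Δ:
  v=000: Γ:[(p0 ∨ p0)=F, p0=F] Δ:[((p0 ∧ p1) ∧ p0)=F] refutes=False
  v=001: Γ:[(p0 ∨ p0)=F, p0=F] Δ:[((p0 ∧ p1) ∧ p0)=F] refutes=False
  v=010: Γ:[(p0 ∨ p0)=F, p0=F] Δ:[((p0 ∧ p1) ∧ p0)=F] refutes=False
  v=011: Γ:[(p0 ∨ p0)=F, p0=F] Δ:[((p0 ∧ p1) ∧ p0)=F] refutes=False
  v=100: Γ:[(p0 ∨ p0)=T, p0=T] Δ:[((p0 ∧ p1) ∧ p0)=F] refutes=True  ← countermodel

Result: NO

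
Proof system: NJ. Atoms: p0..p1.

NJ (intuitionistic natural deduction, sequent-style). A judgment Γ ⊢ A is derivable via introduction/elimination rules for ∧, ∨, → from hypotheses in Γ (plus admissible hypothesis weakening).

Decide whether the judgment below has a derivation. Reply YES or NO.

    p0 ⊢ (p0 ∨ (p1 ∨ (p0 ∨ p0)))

Derivation trace:
[∨I₂] p0 ⊢ (p0 ∨ (p1 ∨ (p0 ∨ p0)))
  [∨I₂] p0 ⊢ (p1 ∨ (p0 ∨ p0))
    [∨I₂] p0 ⊢ (p0 ∨ p0)
      [Ax] p0 ⊢ p0

Result: YES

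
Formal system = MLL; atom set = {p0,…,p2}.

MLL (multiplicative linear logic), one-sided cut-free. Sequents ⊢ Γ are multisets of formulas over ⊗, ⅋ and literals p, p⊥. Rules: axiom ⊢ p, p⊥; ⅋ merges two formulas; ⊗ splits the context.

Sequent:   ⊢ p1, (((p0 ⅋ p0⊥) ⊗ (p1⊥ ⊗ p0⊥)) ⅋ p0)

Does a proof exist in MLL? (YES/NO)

Derivation trace:
[⅋]  ⊢ p1, (((p0 ⅋ p0⊥) ⊗ (p1⊥ ⊗ p0⊥)) ⅋ p0)
  [⊗]  ⊢ p1, p0, ((p0 ⅋ p0⊥) ⊗ (p1⊥ ⊗ p0⊥))
    [⅋]  ⊢ (p0 ⅋ p0⊥)
      [Ax]  ⊢ p0, p0⊥
    [⊗]  ⊢ p1, p0, (p1⊥ ⊗ p0⊥)
      [Ax]  ⊢ p1, p1⊥
      [Ax]  ⊢ p0, p0⊥

Result: YES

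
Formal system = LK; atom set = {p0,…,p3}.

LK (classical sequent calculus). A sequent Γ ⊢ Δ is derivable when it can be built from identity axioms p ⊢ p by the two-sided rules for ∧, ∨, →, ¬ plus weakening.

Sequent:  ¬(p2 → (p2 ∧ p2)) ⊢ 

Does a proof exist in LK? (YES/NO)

Derivation trace:
[¬L] ¬(p2 → (p2 ∧ p2)) ⊢ 
  [→R]  ⊢ (p2 → (p2 ∧ p2))
    [∧R] p2 ⊢ (p2 ∧ p2)
      [Ax] p2 ⊢ p2
      [Ax] p2 ⊢ p2

Result: YES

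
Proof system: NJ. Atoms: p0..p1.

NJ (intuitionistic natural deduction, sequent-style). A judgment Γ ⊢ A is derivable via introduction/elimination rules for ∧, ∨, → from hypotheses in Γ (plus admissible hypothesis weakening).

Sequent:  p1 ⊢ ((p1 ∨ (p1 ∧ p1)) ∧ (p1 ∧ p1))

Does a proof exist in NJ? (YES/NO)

Proof tree:
[∧I] p1 ⊢ ((p1 ∨ (p1 ∧ p1)) ∧ (p1 ∧ p1))
  [∨I₂] p1 ⊢ (p1 ∨ (p1 ∧ p1))
    [∧I] p1 ⊢ (p1 ∧ p1)
      [Ax] p1 ⊢ p1
      [Ax] p1 ⊢ p1
  [∧I] p1 ⊢ (p1 ∧ p1)
    [Ax] p1 ⊢ p1
    [Ax] p1 ⊢ p1

Result: YES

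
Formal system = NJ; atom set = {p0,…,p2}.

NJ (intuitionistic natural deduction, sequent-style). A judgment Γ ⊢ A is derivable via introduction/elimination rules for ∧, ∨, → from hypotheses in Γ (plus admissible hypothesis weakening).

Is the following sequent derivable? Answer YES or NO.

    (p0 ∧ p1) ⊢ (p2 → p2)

Derivation trace:
[Wk] (p0 ∧ p1) ⊢ (p2 → p2)
  [→I]  ⊢ (p2 → p2)
    [Ax] p2 ⊢ p2

Result: YES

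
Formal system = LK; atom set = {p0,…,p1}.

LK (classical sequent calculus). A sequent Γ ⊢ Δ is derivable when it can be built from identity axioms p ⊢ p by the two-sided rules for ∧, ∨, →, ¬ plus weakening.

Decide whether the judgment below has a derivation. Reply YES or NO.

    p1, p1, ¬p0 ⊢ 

Truth-table refutation:
  v=00: Γ:[p1=F, p1=F, ¬p0=T] Δ:[] refutes=False
  v=01: Γ:[p1=T, p1=T, ¬p0=T] Δ:[] refutes=True  ← countermodel

Result: NO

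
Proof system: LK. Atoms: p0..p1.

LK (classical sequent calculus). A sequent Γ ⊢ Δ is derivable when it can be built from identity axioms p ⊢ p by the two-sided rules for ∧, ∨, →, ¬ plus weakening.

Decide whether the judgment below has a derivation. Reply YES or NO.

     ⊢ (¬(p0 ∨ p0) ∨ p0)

Derivation (root first):
[∨R]  ⊢ (¬(p0 ∨ p0) ∨ p0)
  [¬R]  ⊢ p0, ¬(p0 ∨ p0)
    [∨L] (p0 ∨ p0) ⊢ p0
      [Ax] p0 ⊢ p0
      [Ax] p0 ⊢ p0

Result: YES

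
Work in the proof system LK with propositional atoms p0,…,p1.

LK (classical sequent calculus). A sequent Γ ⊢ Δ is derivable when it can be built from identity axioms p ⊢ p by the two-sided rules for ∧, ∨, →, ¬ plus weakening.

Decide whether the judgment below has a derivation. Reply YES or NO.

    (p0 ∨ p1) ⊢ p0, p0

Truth-table refutation:
  v=00: Γ:[(p0 ∨ p1)=F] Δ:[p0=F, p0=F] refutes=False
  v=01: Γ:[(p0 ∨ p1)=T] Δ:[p0=F, p0=F] refutes=True  ← countermodel

Result: NO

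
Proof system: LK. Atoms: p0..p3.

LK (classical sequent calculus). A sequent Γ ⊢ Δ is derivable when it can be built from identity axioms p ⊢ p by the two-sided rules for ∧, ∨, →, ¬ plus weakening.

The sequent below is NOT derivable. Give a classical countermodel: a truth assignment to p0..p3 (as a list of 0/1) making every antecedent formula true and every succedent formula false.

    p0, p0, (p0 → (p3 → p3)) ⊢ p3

Search for a countermodel by truth-table:
  v=0000: Γ:[p0=F, p0=F, (p0 → (p3 → p3))=T] Δ:[p3=F] refutes=False
  v=0001: Γ:[p0=F, p0=F, (p0 → (p3 → p3))=T] Δ:[p3=T] refutes=False
  v=0010: Γ:[p0=F, p0=F, (p0 → (p3 → p3))=T] Δ:[p3=F] refutes=False
  v=0011: Γ:[p0=F, p0=F, (p0 → (p3 → p3))=T] Δ:[p3=T] refutes=False
  v=0100: Γ:[p0=F, p0=F, (p0 → (p3 → p3))=T] Δ:[p3=F] refutes=False
  v=0101: Γ:[p0=F, p0=F, (p0 → (p3 → p3))=T] Δ:[p3=T] refutes=False
  v=0110: Γ:[p0=F, p0=F, (p0 → (p3 → p3))=T] Δ:[p3=F] refutes=False
  v=0111: Γ:[p0=F, p0=F, (p0 → (p3 → p3))=T] Δ:[p3=T] refutes=False
  v=1000: Γ:[p0=T, p0=T, (p0 → (p3 → p3))=T] Δ:[p3=F] refutes=True  ← countermodel

Result: [1, 0, 0, 0]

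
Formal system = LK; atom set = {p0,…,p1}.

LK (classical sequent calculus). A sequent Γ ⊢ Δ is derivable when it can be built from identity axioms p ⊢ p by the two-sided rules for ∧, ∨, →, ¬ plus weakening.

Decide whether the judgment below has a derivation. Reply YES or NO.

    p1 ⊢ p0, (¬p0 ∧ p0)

Search for a countermodel by truth-table:
  v=00: Γ:[p1=F] Δ:[p0=F, (¬p0 ∧ p0)=F] refutes=False
  v=01: Γ:[p1=T] Δ:[p0=F, (¬p0 ∧ p0)=F] refutes=True  ← countermodel

Result: NO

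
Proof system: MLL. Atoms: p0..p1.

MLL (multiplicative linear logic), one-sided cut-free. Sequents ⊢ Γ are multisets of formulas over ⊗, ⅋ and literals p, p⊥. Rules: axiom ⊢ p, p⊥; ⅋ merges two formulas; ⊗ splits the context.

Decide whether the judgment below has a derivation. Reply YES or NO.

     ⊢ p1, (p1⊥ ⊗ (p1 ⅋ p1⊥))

Derivation (root first):
[⊗]  ⊢ p1, (p1⊥ ⊗ (p1 ⅋ p1⊥))
  [Ax]  ⊢ p1, p1⊥
  [⅋]  ⊢ (p1 ⅋ p1⊥)
    [Ax]  ⊢ p1, p1⊥

Result: YES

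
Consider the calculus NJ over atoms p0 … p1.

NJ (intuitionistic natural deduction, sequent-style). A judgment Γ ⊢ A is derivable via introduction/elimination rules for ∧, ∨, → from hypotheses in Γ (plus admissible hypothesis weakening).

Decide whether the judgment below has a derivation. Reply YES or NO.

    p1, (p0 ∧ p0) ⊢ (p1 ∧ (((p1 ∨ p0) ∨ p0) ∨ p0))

Proof tree:
[∧I] p1, (p0 ∧ p0) ⊢ (p1 ∧ (((p1 ∨ p0) ∨ p0) ∨ p0))
  [Wk] p1, (p0 ∧ p0) ⊢ p1
    [Ax] p1 ⊢ p1
  [∨I₁] p1 ⊢ (((p1 ∨ p0) ∨ p0) ∨ p0)
    [∨I₁] p1 ⊢ ((p1 ∨ p0) ∨ p0)
      [∨I₁] p1 ⊢ (p1 ∨ p0)
        [Ax] p1 ⊢ p1

Result: YES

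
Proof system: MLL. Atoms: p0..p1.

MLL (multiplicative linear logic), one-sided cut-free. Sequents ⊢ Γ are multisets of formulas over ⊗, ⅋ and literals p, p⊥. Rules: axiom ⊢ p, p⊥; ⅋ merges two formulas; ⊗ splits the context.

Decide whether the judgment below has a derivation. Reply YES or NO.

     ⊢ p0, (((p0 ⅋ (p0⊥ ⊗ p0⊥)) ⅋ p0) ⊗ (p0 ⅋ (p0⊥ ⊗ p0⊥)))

Proof tree:
[⊗]  ⊢ p0, (((p0 ⅋ (p0⊥ ⊗ p0⊥)) ⅋ p0) ⊗ (p0 ⅋ (p0⊥ ⊗ p0⊥)))
  [⅋]  ⊢ ((p0 ⅋ (p0⊥ ⊗ p0⊥)) ⅋ p0)
    [⅋]  ⊢ p0, (p0 ⅋ (p0⊥ ⊗ p0⊥))
      [⊗]  ⊢ p0, p0, (p0⊥ ⊗ p0⊥)
        [Ax]  ⊢ p0, p0⊥
        [Ax]  ⊢ p0, p0⊥
  [⅋]  ⊢ p0, (p0 ⅋ (p0⊥ ⊗ p0⊥))
    [⊗]  ⊢ p0, p0, (p0⊥ ⊗ p0⊥)
      [Ax]  ⊢ p0, p0⊥
      [Ax]  ⊢ p0, p0⊥

Result: YES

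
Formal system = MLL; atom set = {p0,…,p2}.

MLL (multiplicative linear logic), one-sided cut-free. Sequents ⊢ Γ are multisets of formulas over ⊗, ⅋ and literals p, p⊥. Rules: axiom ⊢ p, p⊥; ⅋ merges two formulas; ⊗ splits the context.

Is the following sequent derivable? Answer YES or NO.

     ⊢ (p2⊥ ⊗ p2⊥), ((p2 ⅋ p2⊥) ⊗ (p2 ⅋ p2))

Proof tree:
[⊗]  ⊢ (p2⊥ ⊗ p2⊥), ((p2 ⅋ p2⊥) ⊗ (p2 ⅋ p2))
  [⅋]  ⊢ (p2 ⅋ p2⊥)
    [Ax]  ⊢ p2, p2⊥
  [⅋]  ⊢ (p2⊥ ⊗ p2⊥), (p2 ⅋ p2)
    [⊗]  ⊢ p2, p2, (p2⊥ ⊗ p2⊥)
      [Ax]  ⊢ p2, p2⊥
      [Ax]  ⊢ p2, p2⊥

Result: YES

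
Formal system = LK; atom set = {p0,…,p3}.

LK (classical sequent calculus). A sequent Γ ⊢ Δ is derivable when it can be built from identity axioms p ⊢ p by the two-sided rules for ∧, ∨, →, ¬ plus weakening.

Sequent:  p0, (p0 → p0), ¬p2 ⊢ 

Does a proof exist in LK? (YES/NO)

Truth-table refutation:
  v=0000: Γ:[p0=F, (p0 → p0)=T, ¬p2=T] Δ:[] refutes=False
  v=0001: Γ:[p0=F, (p0 → p0)=T, ¬p2=T] Δ:[] refutes=False
  v=0010: Γ:[p0=F, (p0 → p0)=T, ¬p2=F] Δ:[] refutes=False
  v=0011: Γ:[p0=F, (p0 → p0)=T, ¬p2=F] Δ:[] refutes=False
  v=0100: Γ:[p0=F, (p0 → p0)=T, ¬p2=T] Δ:[] refutes=False
  v=0101: Γ:[p0=F, (p0 → p0)=T, ¬p2=T] Δ:[] refutes=False
  v=0110: Γ:[p0=F, (p0 → p0)=T, ¬p2=F] Δ:[] refutes=False
  v=0111: Γ:[p0=F, (p0 → p0)=T, ¬p2=F] Δ:[] refutes=False
  v=1000: Γ:[p0=T, (p0 → p0)=T, ¬p2=T] Δ:[] refutes=True  ← countermodel

Result: NO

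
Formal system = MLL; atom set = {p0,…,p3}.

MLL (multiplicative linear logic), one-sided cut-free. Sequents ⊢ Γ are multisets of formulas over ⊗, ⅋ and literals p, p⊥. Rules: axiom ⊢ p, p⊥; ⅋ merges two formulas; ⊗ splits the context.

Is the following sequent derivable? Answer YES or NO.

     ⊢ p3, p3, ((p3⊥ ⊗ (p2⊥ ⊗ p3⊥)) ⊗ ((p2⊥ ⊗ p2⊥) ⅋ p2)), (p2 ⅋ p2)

Proof tree:
[⅋]  ⊢ p3, p3, ((p3⊥ ⊗ (p2⊥ ⊗ p3⊥)) ⊗ ((p2⊥ ⊗ p2⊥) ⅋ p2)), (p2 ⅋ p2)
  [⊗]  ⊢ p3, p2, p3, p2, ((p3⊥ ⊗ (p2⊥ ⊗ p3⊥)) ⊗ ((p2⊥ ⊗ p2⊥) ⅋ p2))
    [⊗]  ⊢ p3, p2, p3, (p3⊥ ⊗ (p2⊥ ⊗ p3⊥))
      [Ax]  ⊢ p3, p3⊥
      [⊗]  ⊢ p2, p3, (p2⊥ ⊗ p3⊥)
        [Ax]  ⊢ p2, p2⊥
        [Ax]  ⊢ p3, p3⊥
    [⅋]  ⊢ p2, ((p2⊥ ⊗ p2⊥) ⅋ p2)
      [⊗]  ⊢ p2, p2, (p2⊥ ⊗ p2⊥)
        [Ax]  ⊢ p2, p2⊥
        [Ax]  ⊢ p2, p2⊥

Result: YES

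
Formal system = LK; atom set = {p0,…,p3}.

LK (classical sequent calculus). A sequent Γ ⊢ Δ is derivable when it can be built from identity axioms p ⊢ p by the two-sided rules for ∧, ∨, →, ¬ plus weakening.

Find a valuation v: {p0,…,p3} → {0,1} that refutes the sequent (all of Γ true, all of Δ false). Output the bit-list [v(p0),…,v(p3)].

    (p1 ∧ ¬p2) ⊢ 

Truth-table refutation:
  v=0000: Γ:[(p1 ∧ ¬p2)=F] Δ:[] refutes=False
  v=0001: Γ:[(p1 ∧ ¬p2)=F] Δ:[] refutes=False
  v=0010: Γ:[(p1 ∧ ¬p2)=F] Δ:[] refutes=False
  v=0011: Γ:[(p1 ∧ ¬p2)=F] Δ:[] refutes=False
  v=0100: Γ:[(p1 ∧ ¬p2)=T] Δ:[] refutes=True  ← countermodel

Result: [0, 1, 0, 0]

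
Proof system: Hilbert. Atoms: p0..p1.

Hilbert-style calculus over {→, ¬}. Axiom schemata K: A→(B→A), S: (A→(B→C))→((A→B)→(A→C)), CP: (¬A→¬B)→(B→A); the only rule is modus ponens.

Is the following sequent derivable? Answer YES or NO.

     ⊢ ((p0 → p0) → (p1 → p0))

Search for a countermodel by truth-table:
  v=00: Γ:[] Δ:[((p0 → p0) → (p1 → p0))=T] refutes=False
  v=01: Γ:[] Δ:[((p0 → p0) → (p1 → p0))=F] refutes=True  ← countermodel

Result: NO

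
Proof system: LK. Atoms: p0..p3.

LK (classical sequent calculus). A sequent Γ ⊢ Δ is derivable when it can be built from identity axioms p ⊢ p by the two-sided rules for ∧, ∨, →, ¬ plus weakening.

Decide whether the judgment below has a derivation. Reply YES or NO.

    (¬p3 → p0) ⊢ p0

Search for a countermodel by truth-table:
  v=0000: Γ:[(¬p3 → p0)=F] Δ:[p0=F] refutes=False
  v=0001: Γ:[(¬p3 → p0)=T] Δ:[p0=F] refutes=True  ← countermodel

Result: NO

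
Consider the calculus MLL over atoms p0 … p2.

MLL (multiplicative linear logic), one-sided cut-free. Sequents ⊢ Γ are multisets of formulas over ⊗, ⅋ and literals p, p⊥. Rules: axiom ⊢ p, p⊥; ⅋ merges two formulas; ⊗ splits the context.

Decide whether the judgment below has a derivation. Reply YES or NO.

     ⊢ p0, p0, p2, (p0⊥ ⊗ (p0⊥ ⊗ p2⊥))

Derivation (root first):
[⊗]  ⊢ p0, p0, p2, (p0⊥ ⊗ (p0⊥ ⊗ p2⊥))
  [Ax]  ⊢ p0, p0⊥
  [⊗]  ⊢ p0, p2, (p0⊥ ⊗ p2⊥)
    [Ax]  ⊢ p0, p0⊥
    [Ax]  ⊢ p2, p2⊥

Result: YES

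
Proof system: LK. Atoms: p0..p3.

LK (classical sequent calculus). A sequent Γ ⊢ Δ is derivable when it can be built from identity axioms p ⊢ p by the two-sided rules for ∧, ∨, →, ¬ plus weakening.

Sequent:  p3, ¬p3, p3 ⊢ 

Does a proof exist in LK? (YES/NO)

Derivation trace:
[WL] p3, ¬p3, p3 ⊢ 
  [¬L] p3, ¬p3 ⊢ 
    [Ax] p3 ⊢ p3

Result: YES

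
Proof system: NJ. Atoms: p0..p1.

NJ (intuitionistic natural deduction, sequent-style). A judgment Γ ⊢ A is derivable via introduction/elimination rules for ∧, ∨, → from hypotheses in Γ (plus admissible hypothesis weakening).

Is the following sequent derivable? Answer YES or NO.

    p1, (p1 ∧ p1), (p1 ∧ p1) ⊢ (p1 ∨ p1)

Proof tree:
[Wk] p1, (p1 ∧ p1), (p1 ∧ p1) ⊢ (p1 ∨ p1)
  [Wk] p1, (p1 ∧ p1) ⊢ (p1 ∨ p1)
    [∨I₁] p1 ⊢ (p1 ∨ p1)
      [Ax] p1 ⊢ p1

Result: YES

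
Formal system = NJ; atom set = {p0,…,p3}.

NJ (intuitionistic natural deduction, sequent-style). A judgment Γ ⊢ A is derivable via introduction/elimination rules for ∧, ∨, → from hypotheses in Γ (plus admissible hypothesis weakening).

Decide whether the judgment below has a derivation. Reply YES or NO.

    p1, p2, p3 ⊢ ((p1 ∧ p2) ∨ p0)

Derivation trace:
[∨I₁] p1, p2, p3 ⊢ ((p1 ∧ p2) ∨ p0)
  [∧I] p1, p2, p3 ⊢ (p1 ∧ p2)
    [Ax] p1 ⊢ p1
    [Wk] p2, p3 ⊢ p2
      [Ax] p2 ⊢ p2

Result: YES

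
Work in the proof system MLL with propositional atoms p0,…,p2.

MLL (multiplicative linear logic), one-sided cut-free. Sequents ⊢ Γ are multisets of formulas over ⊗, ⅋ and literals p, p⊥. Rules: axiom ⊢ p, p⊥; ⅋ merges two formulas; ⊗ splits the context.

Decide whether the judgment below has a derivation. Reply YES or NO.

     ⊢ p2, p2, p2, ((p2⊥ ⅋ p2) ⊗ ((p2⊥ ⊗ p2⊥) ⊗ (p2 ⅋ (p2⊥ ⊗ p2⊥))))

Derivation trace:
[⊗]  ⊢ p2, p2, p2, ((p2⊥ ⅋ p2) ⊗ ((p2⊥ ⊗ p2⊥) ⊗ (p2 ⅋ (p2⊥ ⊗ p2⊥))))
  [⅋]  ⊢ (p2⊥ ⅋ p2)
    [Ax]  ⊢ p2, p2⊥
  [⊗]  ⊢ p2, p2, p2, ((p2⊥ ⊗ p2⊥) ⊗ (p2 ⅋ (p2⊥ ⊗ p2⊥)))
    [⊗]  ⊢ p2, p2, (p2⊥ ⊗ p2⊥)
      [Ax]  ⊢ p2, p2⊥
      [Ax]  ⊢ p2, p2⊥
    [⅋]  ⊢ p2, (p2 ⅋ (p2⊥ ⊗ p2⊥))
      [⊗]  ⊢ p2, p2, (p2⊥ ⊗ p2⊥)
        [Ax]  ⊢ p2, p2⊥
        [Ax]  ⊢ p2, p2⊥

Result: YES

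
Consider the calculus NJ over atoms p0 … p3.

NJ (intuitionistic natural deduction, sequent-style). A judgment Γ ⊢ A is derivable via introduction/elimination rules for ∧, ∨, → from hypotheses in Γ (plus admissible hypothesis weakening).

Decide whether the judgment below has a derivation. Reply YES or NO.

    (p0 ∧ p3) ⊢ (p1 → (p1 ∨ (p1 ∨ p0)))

Derivation (root first):
[Wk] (p0 ∧ p3) ⊢ (p1 → (p1 ∨ (p1 ∨ p0)))
  [→I]  ⊢ (p1 → (p1 ∨ (p1 ∨ p0)))
    [∨I₂] p1 ⊢ (p1 ∨ (p1 ∨ p0))
      [∨I₁] p1 ⊢ (p1 ∨ p0)
        [Ax] p1 ⊢ p1

Result: YES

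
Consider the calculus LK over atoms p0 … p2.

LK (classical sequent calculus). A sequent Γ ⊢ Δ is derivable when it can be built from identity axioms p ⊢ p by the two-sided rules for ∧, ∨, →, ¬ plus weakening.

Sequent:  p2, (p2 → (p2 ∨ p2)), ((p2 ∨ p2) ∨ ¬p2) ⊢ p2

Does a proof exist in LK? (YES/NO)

Derivation (root first):
[∨L] p2, (p2 → (p2 ∨ p2)), ((p2 ∨ p2) ∨ ¬p2) ⊢ p2
  [∨L] (p2 ∨ p2) ⊢ p2
    [Ax] p2 ⊢ p2
    [Ax] p2 ⊢ p2
  [¬L] p2, (p2 → (p2 ∨ p2)), ¬p2 ⊢ 
    [→L] p2, (p2 → (p2 ∨ p2)) ⊢ p2
      [Ax] p2 ⊢ p2
      [∨L] (p2 ∨ p2) ⊢ p2
        [Ax] p2 ⊢ p2
        [Ax] p2 ⊢ p2

Result: YES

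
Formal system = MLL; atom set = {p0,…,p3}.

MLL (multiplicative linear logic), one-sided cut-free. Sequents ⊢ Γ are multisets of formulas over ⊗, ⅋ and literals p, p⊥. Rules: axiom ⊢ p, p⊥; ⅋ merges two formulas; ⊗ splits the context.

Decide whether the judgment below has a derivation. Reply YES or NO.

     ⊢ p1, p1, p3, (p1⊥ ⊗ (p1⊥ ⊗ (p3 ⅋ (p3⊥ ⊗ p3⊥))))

Proof tree:
[⊗]  ⊢ p1, p1, p3, (p1⊥ ⊗ (p1⊥ ⊗ (p3 ⅋ (p3⊥ ⊗ p3⊥))))
  [Ax]  ⊢ p1, p1⊥
  [⊗]  ⊢ p1, p3, (p1⊥ ⊗ (p3 ⅋ (p3⊥ ⊗ p3⊥)))
    [Ax]  ⊢ p1, p1⊥
    [⅋]  ⊢ p3, (p3 ⅋ (p3⊥ ⊗ p3⊥))
      [⊗]  ⊢ p3, p3, (p3⊥ ⊗ p3⊥)
        [Ax]  ⊢ p3, p3⊥
        [Ax]  ⊢ p3, p3⊥

Result: YES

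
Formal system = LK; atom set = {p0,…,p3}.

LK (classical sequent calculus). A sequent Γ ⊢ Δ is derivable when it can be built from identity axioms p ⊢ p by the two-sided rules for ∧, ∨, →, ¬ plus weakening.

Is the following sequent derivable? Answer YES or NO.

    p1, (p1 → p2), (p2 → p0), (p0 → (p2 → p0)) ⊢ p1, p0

Proof tree:
[→L] p1, (p1 → p2), (p2 → p0), (p0 → (p2 → p0)) ⊢ p1, p0
  [→L] p1, (p1 → p2), (p2 → p0) ⊢ p1, p0
    [→L] p1, (p1 → p2) ⊢ p2
      [Ax] p1 ⊢ p1
      [Ax] p2 ⊢ p2
    [WR] p0 ⊢ p0, p1
      [Ax] p0 ⊢ p0
  [→L] p1, (p1 → p2), (p2 → p0) ⊢ p1, p0
    [→L] p1, (p1 → p2) ⊢ p2
      [Ax] p1 ⊢ p1
      [Ax] p2 ⊢ p2
    [WR] p0 ⊢ p0, p1
      [Ax] p0 ⊢ p0

Result: YES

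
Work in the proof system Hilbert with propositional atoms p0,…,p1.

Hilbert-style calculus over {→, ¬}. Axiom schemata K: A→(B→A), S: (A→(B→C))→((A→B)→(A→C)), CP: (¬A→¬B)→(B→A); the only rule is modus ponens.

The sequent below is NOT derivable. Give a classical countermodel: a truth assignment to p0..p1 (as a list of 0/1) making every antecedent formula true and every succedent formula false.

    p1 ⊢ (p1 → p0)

Search for a countermodel by truth-table:
  v=00: Γ:[p1=F] Δ:[(p1 → p0)=T] refutes=False
  v=01: Γ:[p1=T] Δ:[(p1 → p0)=F] refutes=True  ← countermodel

Result: [0, 1]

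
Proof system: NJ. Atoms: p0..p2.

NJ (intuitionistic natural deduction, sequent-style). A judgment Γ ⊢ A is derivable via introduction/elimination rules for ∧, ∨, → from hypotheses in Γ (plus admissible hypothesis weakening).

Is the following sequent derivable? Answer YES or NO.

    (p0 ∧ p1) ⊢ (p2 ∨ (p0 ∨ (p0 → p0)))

Derivation (root first):
[∨I₂] (p0 ∧ p1) ⊢ (p2 ∨ (p0 ∨ (p0 → p0)))
  [∨I₂] (p0 ∧ p1) ⊢ (p0 ∨ (p0 → p0))
    [Wk] (p0 ∧ p1) ⊢ (p0 → p0)
      [→I]  ⊢ (p0 → p0)
        [Ax] p0 ⊢ p0

Result: YES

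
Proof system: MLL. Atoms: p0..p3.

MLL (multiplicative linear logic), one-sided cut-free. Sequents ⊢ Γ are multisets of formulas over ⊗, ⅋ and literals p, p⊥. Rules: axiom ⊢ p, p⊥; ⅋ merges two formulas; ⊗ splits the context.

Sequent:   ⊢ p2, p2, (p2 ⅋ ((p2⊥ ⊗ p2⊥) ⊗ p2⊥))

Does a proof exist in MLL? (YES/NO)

Derivation trace:
[⅋]  ⊢ p2, p2, (p2 ⅋ ((p2⊥ ⊗ p2⊥) ⊗ p2⊥))
  [⊗]  ⊢ p2, p2, p2, ((p2⊥ ⊗ p2⊥) ⊗ p2⊥)
    [⊗]  ⊢ p2, p2, (p2⊥ ⊗ p2⊥)
      [Ax]  ⊢ p2, p2⊥
      [Ax]  ⊢ p2, p2⊥
    [Ax]  ⊢ p2, p2⊥

Result: YES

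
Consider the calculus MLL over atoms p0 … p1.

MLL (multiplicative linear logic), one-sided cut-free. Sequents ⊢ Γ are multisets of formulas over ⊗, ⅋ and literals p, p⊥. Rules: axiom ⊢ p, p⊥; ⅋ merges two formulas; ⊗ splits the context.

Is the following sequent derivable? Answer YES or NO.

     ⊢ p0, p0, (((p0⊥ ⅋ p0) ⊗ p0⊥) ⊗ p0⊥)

Proof tree:
[⊗]  ⊢ p0, p0, (((p0⊥ ⅋ p0) ⊗ p0⊥) ⊗ p0⊥)
  [⊗]  ⊢ p0, ((p0⊥ ⅋ p0) ⊗ p0⊥)
    [⅋]  ⊢ (p0⊥ ⅋ p0)
      [Ax]  ⊢ p0, p0⊥
    [Ax]  ⊢ p0, p0⊥
  [Ax]  ⊢ p0, p0⊥

Result: YES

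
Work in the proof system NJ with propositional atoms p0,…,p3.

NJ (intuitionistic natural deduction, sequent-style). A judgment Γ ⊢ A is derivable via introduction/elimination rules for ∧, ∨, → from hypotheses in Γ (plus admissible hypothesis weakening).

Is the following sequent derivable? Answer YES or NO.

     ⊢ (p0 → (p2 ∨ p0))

Proof tree:
[→I]  ⊢ (p0 → (p2 ∨ p0))
  [∨I₂] p0 ⊢ (p2 ∨ p0)
    [Ax] p0 ⊢ p0

Result: YES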